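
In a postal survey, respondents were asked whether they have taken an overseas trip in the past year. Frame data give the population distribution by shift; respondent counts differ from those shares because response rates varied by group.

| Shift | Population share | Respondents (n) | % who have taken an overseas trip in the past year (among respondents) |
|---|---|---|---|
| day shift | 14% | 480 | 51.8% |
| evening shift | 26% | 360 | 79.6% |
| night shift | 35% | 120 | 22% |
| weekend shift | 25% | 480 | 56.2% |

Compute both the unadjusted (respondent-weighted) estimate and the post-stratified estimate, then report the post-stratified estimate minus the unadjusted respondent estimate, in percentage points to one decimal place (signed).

-8.0 percentage points

Without adjustment, the pooled respondent share is:
  (480/1440)×51.8 + (360/1440)×79.6 + (120/1440)×22 + (480/1440)×56.2 = 57.7333%
Post-stratified estimate weights by population shares:
  0.14×51.8 + 0.26×79.6 + 0.35×22 + 0.25×56.2 = 49.698%
Difference = 49.698 − 57.7333 = -8.0353 pp.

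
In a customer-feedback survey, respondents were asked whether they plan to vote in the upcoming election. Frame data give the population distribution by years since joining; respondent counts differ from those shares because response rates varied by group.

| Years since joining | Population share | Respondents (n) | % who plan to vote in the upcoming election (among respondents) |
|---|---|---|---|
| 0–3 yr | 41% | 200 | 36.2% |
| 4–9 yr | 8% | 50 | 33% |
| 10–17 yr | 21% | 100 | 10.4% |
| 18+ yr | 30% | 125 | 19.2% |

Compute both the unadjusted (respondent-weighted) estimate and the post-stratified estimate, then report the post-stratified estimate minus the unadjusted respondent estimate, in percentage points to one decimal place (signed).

Without adjustment, the pooled respondent share is:
  (200/475)×36.2 + (50/475)×33 + (100/475)×10.4 + (125/475)×19.2 = 25.9579%
Post-stratifying to population shares instead:
  0.41×36.2 + 0.08×33 + 0.21×10.4 + 0.3×19.2 = 25.426%
Difference = 25.426 − 25.9579 = -0.5319 pp.

-0.5 percentage points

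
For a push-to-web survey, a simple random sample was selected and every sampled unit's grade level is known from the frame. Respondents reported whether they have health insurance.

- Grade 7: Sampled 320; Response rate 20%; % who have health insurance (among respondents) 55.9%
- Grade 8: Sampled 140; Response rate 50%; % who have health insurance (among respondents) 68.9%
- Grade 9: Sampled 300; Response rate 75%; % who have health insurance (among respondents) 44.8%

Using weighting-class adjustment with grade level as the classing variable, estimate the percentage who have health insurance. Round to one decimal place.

53.9%

Each respondent's weight = sampled/responded in their class; summing within a class gives n_sampled, so:
  Grade 7: 320 × 55.9 = 17,888
  Grade 8: 140 × 68.9 = 9646
  Grade 9: 300 × 44.8 = 13,440
Adjusted estimate = 40,974 / 760 = 53.9132 → 53.9%.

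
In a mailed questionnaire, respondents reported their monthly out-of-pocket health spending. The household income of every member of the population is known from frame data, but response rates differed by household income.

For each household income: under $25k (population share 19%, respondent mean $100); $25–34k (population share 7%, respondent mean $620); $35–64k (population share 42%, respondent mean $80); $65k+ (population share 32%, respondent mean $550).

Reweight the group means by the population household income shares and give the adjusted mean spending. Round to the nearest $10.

Each cell contributes population-share × respondent value:
  under $25k: 0.19 × 100 = 19
  $25–34k: 0.07 × 620 = 43.4
  $35–64k: 0.42 × 80 = 33.6
  $65k+: 0.32 × 550 = 176
Post-stratified estimate = 272 → $270.

$270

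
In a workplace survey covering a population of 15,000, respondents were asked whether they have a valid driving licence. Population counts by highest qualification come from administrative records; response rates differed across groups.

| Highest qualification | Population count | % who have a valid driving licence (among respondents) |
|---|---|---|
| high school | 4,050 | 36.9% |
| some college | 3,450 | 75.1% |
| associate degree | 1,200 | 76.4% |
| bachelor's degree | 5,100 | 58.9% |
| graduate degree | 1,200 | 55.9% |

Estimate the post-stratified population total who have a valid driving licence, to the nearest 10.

Estimated count per cell = population count × respondent percentage:
  high school: 4,050 × 36.9% = 1494.45
  some college: 3,450 × 75.1% = 2590.95
  associate degree: 1,200 × 76.4% = 916.8
  bachelor's degree: 5,100 × 58.9% = 3003.9
  graduate degree: 1,200 × 55.9% = 670.8
Estimated total = 8676.9 → 8,680.

8,680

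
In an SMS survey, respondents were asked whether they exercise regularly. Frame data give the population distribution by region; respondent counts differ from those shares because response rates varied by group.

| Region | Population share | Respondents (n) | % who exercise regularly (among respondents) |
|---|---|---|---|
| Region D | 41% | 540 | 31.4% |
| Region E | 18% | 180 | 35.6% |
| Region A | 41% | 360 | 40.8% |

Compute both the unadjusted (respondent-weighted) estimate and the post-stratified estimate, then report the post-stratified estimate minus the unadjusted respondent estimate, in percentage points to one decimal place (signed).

Without adjustment, the pooled respondent share is:
  (540/1080)×31.4 + (180/1080)×35.6 + (360/1080)×40.8 = 35.2333%
Post-stratified estimate weights by population shares:
  0.41×31.4 + 0.18×35.6 + 0.41×40.8 = 36.01%
Difference = 36.01 − 35.2333 = 0.7767 pp.

+0.8 percentage points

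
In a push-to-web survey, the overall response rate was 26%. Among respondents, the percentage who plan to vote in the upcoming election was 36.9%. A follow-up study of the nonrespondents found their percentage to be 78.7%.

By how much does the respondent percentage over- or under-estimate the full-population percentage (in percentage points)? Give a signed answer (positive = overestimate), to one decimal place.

-30.9 percentage points

Nonresponse fraction = 1 − 0.26 = 0.74.
Bias = (nonresponse fraction) × (respondent percentage − nonrespondent percentage)
     = 0.74 × (36.9 − 78.7) = 0.74 × -41.8 = -30.932.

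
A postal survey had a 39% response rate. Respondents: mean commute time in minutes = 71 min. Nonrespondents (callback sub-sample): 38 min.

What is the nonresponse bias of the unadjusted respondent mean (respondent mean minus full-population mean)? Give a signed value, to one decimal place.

Nonresponse fraction = 1 − 0.39 = 0.61.
Bias = (nonresponse fraction) × (respondent mean − nonrespondent mean)
     = 0.61 × (71 − 38) = 0.61 × 33 = 20.13.

+20.1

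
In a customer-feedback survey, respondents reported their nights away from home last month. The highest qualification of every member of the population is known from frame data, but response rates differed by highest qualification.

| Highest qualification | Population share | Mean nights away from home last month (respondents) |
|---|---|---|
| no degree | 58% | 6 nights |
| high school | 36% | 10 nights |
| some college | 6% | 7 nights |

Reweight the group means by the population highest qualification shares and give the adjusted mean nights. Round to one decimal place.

Post-stratification weights by population share, not respondent share:
  no degree: 0.58 × 6 = 3.48
  high school: 0.36 × 10 = 3.6
  some college: 0.06 × 7 = 0.42
Post-stratified estimate = 7.5 → 7.5.

7.5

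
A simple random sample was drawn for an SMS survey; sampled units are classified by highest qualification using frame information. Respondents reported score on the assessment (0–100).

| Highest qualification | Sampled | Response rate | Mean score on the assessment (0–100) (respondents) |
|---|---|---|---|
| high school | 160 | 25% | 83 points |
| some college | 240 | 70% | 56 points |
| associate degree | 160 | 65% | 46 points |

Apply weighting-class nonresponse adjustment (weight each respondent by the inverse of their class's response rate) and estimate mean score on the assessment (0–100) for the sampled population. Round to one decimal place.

Weighting each respondent by the inverse class response rate inflates each class back to its sampled size, so the class weight is n_sampled:
  high school: 160 × 83 = 13,280
  some college: 240 × 56 = 13,440
  associate degree: 160 × 46 = 7360
Adjusted estimate = 34,080 / 560 = 60.8571 → 60.9.

60.9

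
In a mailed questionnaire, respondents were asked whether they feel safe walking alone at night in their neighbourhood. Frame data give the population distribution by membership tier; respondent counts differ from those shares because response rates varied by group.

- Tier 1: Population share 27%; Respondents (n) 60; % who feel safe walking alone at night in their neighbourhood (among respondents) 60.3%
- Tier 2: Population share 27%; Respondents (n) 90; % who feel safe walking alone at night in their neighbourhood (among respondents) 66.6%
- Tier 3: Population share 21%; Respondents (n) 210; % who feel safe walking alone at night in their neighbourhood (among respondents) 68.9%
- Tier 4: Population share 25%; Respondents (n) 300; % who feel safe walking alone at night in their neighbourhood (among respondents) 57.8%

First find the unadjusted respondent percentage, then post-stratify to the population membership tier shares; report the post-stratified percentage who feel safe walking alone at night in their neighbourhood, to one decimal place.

Naive respondent-only estimate (weights = respondent counts):
  (60/660)×60.3 + (90/660)×66.6 + (210/660)×68.9 + (300/660)×57.8 = 62.7591%
Post-stratifying to population shares instead:
  0.27×60.3 + 0.27×66.6 + 0.21×68.9 + 0.25×57.8 = 63.182%

63.2%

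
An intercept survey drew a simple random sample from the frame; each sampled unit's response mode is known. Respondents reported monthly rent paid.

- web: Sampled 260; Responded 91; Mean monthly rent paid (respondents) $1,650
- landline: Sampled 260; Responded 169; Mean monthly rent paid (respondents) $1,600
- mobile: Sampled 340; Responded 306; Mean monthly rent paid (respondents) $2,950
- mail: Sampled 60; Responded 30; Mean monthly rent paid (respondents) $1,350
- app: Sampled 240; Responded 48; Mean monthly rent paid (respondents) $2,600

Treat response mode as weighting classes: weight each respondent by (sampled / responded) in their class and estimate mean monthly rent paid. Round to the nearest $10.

$2,200

Response rates by class: web 91/260 = 35%, landline 169/260 = 65%, mobile 306/340 = 90%, mail 30/60 = 50%, app 48/240 = 20%.
With weight = n_sampled/n_responded per class, the weighted class total is n_sampled:
  web: 260 × 1650 = 429,000
  landline: 260 × 1600 = 416,000
  mobile: 340 × 2950 = 1,003,000
  mail: 60 × 1350 = 81,000
  app: 240 × 2600 = 624,000
Adjusted estimate = 2,553,000 / 1,160 = 2200.86 → $2,200.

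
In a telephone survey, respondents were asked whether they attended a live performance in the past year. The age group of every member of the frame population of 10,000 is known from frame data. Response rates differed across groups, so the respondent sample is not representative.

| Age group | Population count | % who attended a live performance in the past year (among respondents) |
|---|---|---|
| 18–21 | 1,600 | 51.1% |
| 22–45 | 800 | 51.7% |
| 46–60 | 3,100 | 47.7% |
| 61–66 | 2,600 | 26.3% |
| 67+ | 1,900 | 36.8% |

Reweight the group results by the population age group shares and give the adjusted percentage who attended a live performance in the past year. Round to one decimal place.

40.9%

Post-stratification weights by population share, not respondent share:
  18–21: (1,600/10,000) × 51.1 = 8.176
  22–45: (800/10,000) × 51.7 = 4.136
  46–60: (3,100/10,000) × 47.7 = 14.787
  61–66: (2,600/10,000) × 26.3 = 6.838
  67+: (1,900/10,000) × 36.8 = 6.992
Post-stratified estimate = 40.929 → 40.9%.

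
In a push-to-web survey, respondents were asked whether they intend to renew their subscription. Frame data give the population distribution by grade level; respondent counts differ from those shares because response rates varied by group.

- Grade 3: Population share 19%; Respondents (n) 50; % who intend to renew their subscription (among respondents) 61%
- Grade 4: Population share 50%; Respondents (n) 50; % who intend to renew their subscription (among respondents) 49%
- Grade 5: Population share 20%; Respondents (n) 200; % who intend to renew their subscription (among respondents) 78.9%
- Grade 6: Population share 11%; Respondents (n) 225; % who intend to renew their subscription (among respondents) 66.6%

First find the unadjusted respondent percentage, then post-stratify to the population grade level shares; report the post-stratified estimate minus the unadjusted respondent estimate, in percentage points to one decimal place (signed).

-9.9 percentage points

Naive respondent-only estimate (weights = respondent counts):
  (50/525)×61 + (50/525)×49 + (200/525)×78.9 + (225/525)×66.6 = 69.0762%
Reweighting by population grade level shares:
  0.19×61 + 0.5×49 + 0.2×78.9 + 0.11×66.6 = 59.196%
Difference = 59.196 − 69.0762 = -9.8802 pp.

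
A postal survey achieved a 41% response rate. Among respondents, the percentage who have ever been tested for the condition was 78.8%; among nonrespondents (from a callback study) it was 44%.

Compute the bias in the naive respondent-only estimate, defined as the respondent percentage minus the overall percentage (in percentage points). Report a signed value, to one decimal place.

Nonresponse fraction = 1 − 0.41 = 0.59.
Bias = (nonresponse fraction) × (respondent percentage − nonrespondent percentage)
     = 0.59 × (78.8 − 44) = 0.59 × 34.8 = 20.532.

+20.5 percentage points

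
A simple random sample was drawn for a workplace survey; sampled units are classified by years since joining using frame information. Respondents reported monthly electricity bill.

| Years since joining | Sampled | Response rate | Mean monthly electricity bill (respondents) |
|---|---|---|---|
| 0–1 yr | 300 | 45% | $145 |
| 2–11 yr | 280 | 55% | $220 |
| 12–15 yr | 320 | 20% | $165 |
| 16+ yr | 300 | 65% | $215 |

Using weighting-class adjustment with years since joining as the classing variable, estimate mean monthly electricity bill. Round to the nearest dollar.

$185

Weighting each respondent by the inverse class response rate inflates each class back to its sampled size, so the class weight is n_sampled:
  0–1 yr: 300 × 145 = 43,500
  2–11 yr: 280 × 220 = 61,600
  12–15 yr: 320 × 165 = 52,800
  16+ yr: 300 × 215 = 64,500
Adjusted estimate = 222,400 / 1,200 = 185.333 → $185.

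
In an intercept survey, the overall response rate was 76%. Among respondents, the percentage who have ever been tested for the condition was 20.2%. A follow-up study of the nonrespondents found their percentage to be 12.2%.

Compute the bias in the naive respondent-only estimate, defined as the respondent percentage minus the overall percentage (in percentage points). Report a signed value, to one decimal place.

+1.9 percentage points

Nonresponse fraction = 1 − 0.76 = 0.24.
Bias = (nonresponse fraction) × (respondent percentage − nonrespondent percentage)
     = 0.24 × (20.2 − 12.2) = 0.24 × 8 = 1.92.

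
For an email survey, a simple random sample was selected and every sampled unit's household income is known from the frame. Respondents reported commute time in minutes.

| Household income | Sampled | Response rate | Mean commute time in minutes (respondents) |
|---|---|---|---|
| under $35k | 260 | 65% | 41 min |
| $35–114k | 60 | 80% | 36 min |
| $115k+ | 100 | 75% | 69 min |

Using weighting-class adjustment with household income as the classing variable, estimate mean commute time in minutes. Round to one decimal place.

Weighting each respondent by the inverse class response rate inflates each class back to its sampled size, so the class weight is n_sampled:
  under $35k: 260 × 41 = 10,660
  $35–114k: 60 × 36 = 2160
  $115k+: 100 × 69 = 6900
Adjusted estimate = 19,720 / 420 = 46.9524 → 47.0.

47.0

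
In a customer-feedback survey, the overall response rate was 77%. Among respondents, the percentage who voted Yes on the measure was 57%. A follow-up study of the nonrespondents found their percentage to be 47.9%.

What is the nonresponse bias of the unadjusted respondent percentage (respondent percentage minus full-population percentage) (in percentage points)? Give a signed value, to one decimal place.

Nonresponse fraction = 1 − 0.77 = 0.23.
Bias = (nonresponse fraction) × (respondent percentage − nonrespondent percentage)
     = 0.23 × (57 − 47.9) = 0.23 × 9.1 = 2.093.

+2.1 percentage points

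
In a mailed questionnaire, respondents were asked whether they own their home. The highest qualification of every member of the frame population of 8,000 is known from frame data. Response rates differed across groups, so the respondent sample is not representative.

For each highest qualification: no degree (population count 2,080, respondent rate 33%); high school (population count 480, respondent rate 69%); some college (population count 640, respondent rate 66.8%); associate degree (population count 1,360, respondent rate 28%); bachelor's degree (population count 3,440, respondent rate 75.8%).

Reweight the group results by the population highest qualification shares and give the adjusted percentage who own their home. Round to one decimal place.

Post-stratification weights by population share, not respondent share:
  no degree: (2,080/8,000) × 33 = 8.58
  high school: (480/8,000) × 69 = 4.14
  some college: (640/8,000) × 66.8 = 5.344
  associate degree: (1,360/8,000) × 28 = 4.76
  bachelor's degree: (3,440/8,000) × 75.8 = 32.594
Post-stratified estimate = 55.418 → 55.4%.

55.4%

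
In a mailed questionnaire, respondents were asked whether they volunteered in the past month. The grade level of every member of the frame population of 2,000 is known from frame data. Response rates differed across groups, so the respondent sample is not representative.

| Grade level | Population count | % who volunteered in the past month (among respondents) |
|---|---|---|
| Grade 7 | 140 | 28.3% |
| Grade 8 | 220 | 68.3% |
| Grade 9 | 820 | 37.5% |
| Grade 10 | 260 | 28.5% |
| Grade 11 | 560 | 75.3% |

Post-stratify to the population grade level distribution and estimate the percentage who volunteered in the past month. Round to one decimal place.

49.7%

Reweight to the known grade level distribution:
  Grade 7: (140/2,000) × 28.3 = 1.981
  Grade 8: (220/2,000) × 68.3 = 7.513
  Grade 9: (820/2,000) × 37.5 = 15.375
  Grade 10: (260/2,000) × 28.5 = 3.705
  Grade 11: (560/2,000) × 75.3 = 21.084
Post-stratified estimate = 49.658 → 49.7%.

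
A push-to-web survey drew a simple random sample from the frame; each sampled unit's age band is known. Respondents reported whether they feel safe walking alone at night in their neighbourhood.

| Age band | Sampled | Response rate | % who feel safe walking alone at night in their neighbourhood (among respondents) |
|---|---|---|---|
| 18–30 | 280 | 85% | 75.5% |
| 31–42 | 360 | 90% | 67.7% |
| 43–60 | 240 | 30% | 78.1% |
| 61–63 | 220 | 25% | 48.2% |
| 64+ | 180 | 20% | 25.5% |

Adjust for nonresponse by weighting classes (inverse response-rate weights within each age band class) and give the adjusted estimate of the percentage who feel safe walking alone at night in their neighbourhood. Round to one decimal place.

62.1%

Weighting each respondent by the inverse class response rate inflates each class back to its sampled size, so the class weight is n_sampled:
  18–30: 280 × 75.5 = 21,140
  31–42: 360 × 67.7 = 24,372
  43–60: 240 × 78.1 = 18,744
  61–63: 220 × 48.2 = 10,604
  64+: 180 × 25.5 = 4590
Adjusted estimate = 79,450 / 1,280 = 62.0703 → 62.1%.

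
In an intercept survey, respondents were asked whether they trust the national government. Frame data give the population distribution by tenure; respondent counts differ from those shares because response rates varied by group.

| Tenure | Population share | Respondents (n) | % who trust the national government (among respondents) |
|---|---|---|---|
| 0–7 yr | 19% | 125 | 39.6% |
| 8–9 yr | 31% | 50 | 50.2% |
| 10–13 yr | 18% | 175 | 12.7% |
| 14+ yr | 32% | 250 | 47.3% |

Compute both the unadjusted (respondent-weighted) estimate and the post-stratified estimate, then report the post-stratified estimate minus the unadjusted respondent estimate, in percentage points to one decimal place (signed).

+4.7 percentage points

Naive respondent-only estimate (weights = respondent counts):
  (125/600)×39.6 + (50/600)×50.2 + (175/600)×12.7 + (250/600)×47.3 = 35.8458%
Post-stratified estimate weights by population shares:
  0.19×39.6 + 0.31×50.2 + 0.18×12.7 + 0.32×47.3 = 40.508%
Difference = 40.508 − 35.8458 = 4.6622 pp.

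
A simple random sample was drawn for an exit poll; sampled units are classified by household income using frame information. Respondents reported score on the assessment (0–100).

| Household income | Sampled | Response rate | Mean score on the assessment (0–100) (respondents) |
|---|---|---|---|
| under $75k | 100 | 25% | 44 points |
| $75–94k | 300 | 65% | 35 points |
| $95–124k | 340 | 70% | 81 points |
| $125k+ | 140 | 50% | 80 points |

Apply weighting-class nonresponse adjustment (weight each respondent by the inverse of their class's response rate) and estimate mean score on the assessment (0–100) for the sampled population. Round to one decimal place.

Inverse-response-rate weighting restores each class to its sampled count, so class totals weight by n_sampled:
  under $75k: 100 × 44 = 4400
  $75–94k: 300 × 35 = 10,500
  $95–124k: 340 × 81 = 27,540
  $125k+: 140 × 80 = 11,200
Adjusted estimate = 53,640 / 880 = 60.9545 → 61.0.

61.0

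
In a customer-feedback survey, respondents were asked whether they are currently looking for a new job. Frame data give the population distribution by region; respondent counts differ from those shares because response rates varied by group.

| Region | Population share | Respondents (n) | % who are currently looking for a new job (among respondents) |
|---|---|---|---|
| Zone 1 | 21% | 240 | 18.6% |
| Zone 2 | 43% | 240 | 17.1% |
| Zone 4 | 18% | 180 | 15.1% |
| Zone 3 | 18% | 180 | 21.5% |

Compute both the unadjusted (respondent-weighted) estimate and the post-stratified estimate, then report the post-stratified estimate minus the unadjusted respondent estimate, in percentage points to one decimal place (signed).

-0.2 percentage points

Unadjusted (pooled respondent) estimate weights by respondent counts:
  (240/840)×18.6 + (240/840)×17.1 + (180/840)×15.1 + (180/840)×21.5 = 18.0429%
Reweighting by population region shares:
  0.21×18.6 + 0.43×17.1 + 0.18×15.1 + 0.18×21.5 = 17.847%
Difference = 17.847 − 18.0429 = -0.1959 pp.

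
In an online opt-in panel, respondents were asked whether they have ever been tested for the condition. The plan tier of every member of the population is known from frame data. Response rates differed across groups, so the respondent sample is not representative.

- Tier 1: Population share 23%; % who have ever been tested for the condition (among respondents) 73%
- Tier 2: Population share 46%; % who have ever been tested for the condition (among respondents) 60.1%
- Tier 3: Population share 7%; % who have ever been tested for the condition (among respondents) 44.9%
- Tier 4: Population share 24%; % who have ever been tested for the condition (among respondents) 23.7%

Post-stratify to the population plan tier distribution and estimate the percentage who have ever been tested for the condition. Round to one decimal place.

53.3%

Each cell contributes population-share × respondent value:
  Tier 1: 0.23 × 73 = 16.79
  Tier 2: 0.46 × 60.1 = 27.646
  Tier 3: 0.07 × 44.9 = 3.143
  Tier 4: 0.24 × 23.7 = 5.688
Post-stratified estimate = 53.267 → 53.3%.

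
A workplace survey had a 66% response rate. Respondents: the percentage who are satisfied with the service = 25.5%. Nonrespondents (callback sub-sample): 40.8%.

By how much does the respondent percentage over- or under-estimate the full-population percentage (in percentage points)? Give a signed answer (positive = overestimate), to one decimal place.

Nonresponse fraction = 1 − 0.66 = 0.34.
Bias = (nonresponse fraction) × (respondent percentage − nonrespondent percentage)
     = 0.34 × (25.5 − 40.8) = 0.34 × -15.3 = -5.202.

-5.2 percentage points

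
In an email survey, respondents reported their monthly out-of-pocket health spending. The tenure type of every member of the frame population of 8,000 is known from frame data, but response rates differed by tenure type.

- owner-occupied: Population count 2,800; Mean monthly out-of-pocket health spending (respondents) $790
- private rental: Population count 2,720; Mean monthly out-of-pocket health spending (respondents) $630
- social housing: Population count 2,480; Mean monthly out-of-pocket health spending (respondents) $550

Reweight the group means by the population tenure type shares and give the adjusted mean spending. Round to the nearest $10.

Reweight to the known tenure type distribution:
  owner-occupied: (2,800/8,000) × 790 = 276.5
  private rental: (2,720/8,000) × 630 = 214.2
  social housing: (2,480/8,000) × 550 = 170.5
Post-stratified estimate = 661.2 → $660.

$660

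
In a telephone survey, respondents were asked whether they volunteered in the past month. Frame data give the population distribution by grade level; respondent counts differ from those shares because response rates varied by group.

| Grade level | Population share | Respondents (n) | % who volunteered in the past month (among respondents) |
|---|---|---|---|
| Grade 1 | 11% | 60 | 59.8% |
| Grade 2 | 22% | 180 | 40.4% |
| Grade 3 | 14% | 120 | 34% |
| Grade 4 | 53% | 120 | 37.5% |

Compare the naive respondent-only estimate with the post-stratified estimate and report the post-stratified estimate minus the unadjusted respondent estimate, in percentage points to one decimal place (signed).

-0.4 percentage points

Unadjusted (pooled respondent) estimate weights by respondent counts:
  (60/480)×59.8 + (180/480)×40.4 + (120/480)×34 + (120/480)×37.5 = 40.5%
Post-stratifying to population shares instead:
  0.11×59.8 + 0.22×40.4 + 0.14×34 + 0.53×37.5 = 40.101%
Difference = 40.101 − 40.5 = -0.399 pp.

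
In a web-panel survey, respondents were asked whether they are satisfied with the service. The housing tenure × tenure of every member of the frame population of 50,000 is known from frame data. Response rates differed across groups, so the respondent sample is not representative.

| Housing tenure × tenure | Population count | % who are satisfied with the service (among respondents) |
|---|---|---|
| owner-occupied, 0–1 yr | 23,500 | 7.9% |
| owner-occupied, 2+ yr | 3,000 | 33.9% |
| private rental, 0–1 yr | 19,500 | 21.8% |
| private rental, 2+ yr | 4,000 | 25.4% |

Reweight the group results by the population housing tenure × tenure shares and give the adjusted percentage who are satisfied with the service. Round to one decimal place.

Post-stratification weights by population share, not respondent share:
  owner-occupied, 0–1 yr: (23,500/50,000) × 7.9 = 3.713
  owner-occupied, 2+ yr: (3,000/50,000) × 33.9 = 2.034
  private rental, 0–1 yr: (19,500/50,000) × 21.8 = 8.502
  private rental, 2+ yr: (4,000/50,000) × 25.4 = 2.032
Post-stratified estimate = 16.281 → 16.3%.

16.3%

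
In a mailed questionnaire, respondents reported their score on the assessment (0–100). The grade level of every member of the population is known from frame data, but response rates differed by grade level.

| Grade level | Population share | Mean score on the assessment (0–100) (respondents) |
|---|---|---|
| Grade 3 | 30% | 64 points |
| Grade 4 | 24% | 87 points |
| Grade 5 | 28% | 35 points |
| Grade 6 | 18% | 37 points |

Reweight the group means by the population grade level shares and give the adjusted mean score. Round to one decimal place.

Post-stratification weights by population share, not respondent share:
  Grade 3: 0.3 × 64 = 19.2
  Grade 4: 0.24 × 87 = 20.88
  Grade 5: 0.28 × 35 = 9.8
  Grade 6: 0.18 × 37 = 6.66
Post-stratified estimate = 56.54 → 56.5.

56.5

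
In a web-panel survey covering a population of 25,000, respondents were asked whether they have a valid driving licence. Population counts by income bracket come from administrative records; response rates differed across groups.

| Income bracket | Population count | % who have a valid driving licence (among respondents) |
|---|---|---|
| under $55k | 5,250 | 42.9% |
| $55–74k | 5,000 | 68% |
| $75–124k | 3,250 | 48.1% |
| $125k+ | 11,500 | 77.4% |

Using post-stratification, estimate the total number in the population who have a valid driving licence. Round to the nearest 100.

Estimated count per cell = population count × respondent percentage:
  under $55k: 5,250 × 42.9% = 2252.25
  $55–74k: 5,000 × 68% = 3400
  $75–124k: 3,250 × 48.1% = 1563.25
  $125k+: 11,500 × 77.4% = 8901
Estimated total = 16116.5 → 16,100.

16,100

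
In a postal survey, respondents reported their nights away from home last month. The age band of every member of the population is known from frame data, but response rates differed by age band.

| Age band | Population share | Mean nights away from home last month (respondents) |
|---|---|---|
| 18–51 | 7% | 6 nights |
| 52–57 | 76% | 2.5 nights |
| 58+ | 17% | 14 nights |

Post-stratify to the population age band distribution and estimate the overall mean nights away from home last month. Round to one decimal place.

4.7

Reweight to the known age band distribution:
  18–51: 0.07 × 6 = 0.42
  52–57: 0.76 × 2.5 = 1.9
  58+: 0.17 × 14 = 2.38
Post-stratified estimate = 4.7 → 4.7.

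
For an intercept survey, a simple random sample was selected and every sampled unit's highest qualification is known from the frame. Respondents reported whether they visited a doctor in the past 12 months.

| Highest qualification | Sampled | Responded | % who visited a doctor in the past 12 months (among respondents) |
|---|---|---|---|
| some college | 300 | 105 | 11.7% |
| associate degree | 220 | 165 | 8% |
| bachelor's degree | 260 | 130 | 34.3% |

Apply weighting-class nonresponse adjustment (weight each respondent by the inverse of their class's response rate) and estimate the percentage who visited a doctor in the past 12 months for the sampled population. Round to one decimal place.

18.2%

Class response rates: some college 105/300 = 35%, associate degree 165/220 = 75%, bachelor's degree 130/260 = 50%.
Weighting each respondent by the inverse class response rate inflates each class back to its sampled size, so the class weight is n_sampled:
  some college: 300 × 11.7 = 3510
  associate degree: 220 × 8 = 1760
  bachelor's degree: 260 × 34.3 = 8918
Adjusted estimate = 14,188 / 780 = 18.1897 → 18.2%.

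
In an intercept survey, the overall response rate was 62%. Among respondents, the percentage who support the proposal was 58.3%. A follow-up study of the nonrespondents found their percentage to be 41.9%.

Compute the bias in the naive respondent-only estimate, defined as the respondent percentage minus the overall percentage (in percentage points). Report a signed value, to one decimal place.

Nonresponse fraction = 1 − 0.62 = 0.38.
Bias = (nonresponse fraction) × (respondent percentage − nonrespondent percentage)
     = 0.38 × (58.3 − 41.9) = 0.38 × 16.4 = 6.232.

+6.2 percentage points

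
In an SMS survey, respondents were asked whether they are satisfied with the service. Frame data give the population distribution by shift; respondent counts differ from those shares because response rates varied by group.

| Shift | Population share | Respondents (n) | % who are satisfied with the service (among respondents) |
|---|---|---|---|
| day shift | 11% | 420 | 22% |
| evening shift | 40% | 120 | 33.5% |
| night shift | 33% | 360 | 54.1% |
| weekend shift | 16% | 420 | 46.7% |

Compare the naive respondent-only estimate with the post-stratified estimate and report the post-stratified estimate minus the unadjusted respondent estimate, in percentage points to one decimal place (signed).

Without adjustment, the pooled respondent share is:
  (420/1320)×22 + (120/1320)×33.5 + (360/1320)×54.1 + (420/1320)×46.7 = 39.6591%
Post-stratifying to population shares instead:
  0.11×22 + 0.4×33.5 + 0.33×54.1 + 0.16×46.7 = 41.145%
Difference = 41.145 − 39.6591 = 1.4859 pp.

+1.5 percentage points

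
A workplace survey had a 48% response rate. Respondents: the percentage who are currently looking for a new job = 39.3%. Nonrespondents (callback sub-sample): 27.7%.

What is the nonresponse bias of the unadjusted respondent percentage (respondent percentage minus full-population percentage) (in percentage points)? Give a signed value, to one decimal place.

+6.0 percentage points

Nonresponse fraction = 1 − 0.48 = 0.52.
Bias = (nonresponse fraction) × (respondent percentage − nonrespondent percentage)
     = 0.52 × (39.3 − 27.7) = 0.52 × 11.6 = 6.032.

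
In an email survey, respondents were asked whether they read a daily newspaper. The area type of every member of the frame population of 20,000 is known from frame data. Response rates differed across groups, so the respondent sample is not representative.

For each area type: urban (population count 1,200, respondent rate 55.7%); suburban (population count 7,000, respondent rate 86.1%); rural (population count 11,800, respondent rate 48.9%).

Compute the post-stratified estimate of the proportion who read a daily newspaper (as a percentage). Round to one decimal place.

Each cell contributes population-share × respondent value:
  urban: (1,200/20,000) × 55.7 = 3.342
  suburban: (7,000/20,000) × 86.1 = 30.135
  rural: (11,800/20,000) × 48.9 = 28.851
Post-stratified estimate = 62.328 → 62.3%.

62.3%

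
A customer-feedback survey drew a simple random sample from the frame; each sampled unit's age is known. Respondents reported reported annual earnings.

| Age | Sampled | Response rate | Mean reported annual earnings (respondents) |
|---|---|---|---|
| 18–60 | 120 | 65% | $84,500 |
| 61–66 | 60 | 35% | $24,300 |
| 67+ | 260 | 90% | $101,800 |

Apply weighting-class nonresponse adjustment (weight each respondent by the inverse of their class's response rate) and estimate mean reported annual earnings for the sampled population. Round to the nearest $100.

$86,500

Weighting each respondent by the inverse class response rate inflates each class back to its sampled size, so the class weight is n_sampled:
  18–60: 120 × 84,500 = 10,140,000
  61–66: 60 × 24,300 = 1,458,000
  67+: 260 × 101,800 = 26,468,000
Adjusted estimate = 38,066,000 / 440 = 86513.6 → $86,500.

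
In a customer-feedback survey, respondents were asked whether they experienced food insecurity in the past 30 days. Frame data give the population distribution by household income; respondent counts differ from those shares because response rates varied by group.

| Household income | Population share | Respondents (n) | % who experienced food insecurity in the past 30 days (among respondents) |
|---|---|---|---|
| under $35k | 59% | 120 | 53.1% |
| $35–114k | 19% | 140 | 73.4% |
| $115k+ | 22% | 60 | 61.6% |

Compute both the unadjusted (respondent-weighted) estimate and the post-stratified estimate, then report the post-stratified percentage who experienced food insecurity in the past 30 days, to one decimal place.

58.8%

Unadjusted (pooled respondent) estimate weights by respondent counts:
  (120/320)×53.1 + (140/320)×73.4 + (60/320)×61.6 = 63.575%
Post-stratified estimate weights by population shares:
  0.59×53.1 + 0.19×73.4 + 0.22×61.6 = 58.827%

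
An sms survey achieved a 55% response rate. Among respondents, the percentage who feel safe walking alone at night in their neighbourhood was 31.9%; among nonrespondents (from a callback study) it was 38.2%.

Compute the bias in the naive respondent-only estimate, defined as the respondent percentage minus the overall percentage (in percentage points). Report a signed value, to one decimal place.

Nonresponse fraction = 1 − 0.55 = 0.45.
Bias = (nonresponse fraction) × (respondent percentage − nonrespondent percentage)
     = 0.45 × (31.9 − 38.2) = 0.45 × -6.3 = -2.835.

-2.8 percentage points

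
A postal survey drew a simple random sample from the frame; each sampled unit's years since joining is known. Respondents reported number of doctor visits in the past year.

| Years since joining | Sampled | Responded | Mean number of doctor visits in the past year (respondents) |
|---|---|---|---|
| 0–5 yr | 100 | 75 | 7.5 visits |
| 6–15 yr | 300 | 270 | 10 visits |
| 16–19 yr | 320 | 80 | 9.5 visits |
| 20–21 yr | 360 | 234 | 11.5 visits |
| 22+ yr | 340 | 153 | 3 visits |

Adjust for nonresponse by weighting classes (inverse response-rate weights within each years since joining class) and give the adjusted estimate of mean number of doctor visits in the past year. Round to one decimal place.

Class response rates: 0–5 yr 75/100 = 75%, 6–15 yr 270/300 = 90%, 16–19 yr 80/320 = 25%, 20–21 yr 234/360 = 65%, 22+ yr 153/340 = 45%.
Each respondent's weight = sampled/responded in their class; summing within a class gives n_sampled, so:
  0–5 yr: 100 × 7.5 = 750
  6–15 yr: 300 × 10 = 3000
  16–19 yr: 320 × 9.5 = 3040
  20–21 yr: 360 × 11.5 = 4140
  22+ yr: 340 × 3 = 1020
Adjusted estimate = 11,950 / 1,420 = 8.41549 → 8.4.

8.4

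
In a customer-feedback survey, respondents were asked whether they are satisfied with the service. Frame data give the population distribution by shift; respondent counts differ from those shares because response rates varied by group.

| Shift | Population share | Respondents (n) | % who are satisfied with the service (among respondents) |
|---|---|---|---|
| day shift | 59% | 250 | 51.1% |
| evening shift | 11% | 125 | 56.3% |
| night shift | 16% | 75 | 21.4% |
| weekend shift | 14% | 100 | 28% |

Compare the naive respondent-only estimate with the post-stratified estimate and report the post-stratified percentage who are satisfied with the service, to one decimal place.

43.7%

Naive respondent-only estimate (weights = respondent counts):
  (250/550)×51.1 + (125/550)×56.3 + (75/550)×21.4 + (100/550)×28 = 44.0318%
Reweighting by population shift shares:
  0.59×51.1 + 0.11×56.3 + 0.16×21.4 + 0.14×28 = 43.686%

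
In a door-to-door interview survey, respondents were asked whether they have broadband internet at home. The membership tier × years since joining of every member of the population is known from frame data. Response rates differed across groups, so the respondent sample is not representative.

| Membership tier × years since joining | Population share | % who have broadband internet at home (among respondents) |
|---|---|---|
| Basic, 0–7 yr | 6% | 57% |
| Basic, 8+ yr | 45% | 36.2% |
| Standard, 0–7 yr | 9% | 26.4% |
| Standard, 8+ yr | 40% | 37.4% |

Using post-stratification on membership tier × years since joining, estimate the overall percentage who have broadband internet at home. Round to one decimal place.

37.0%

Reweight to the known membership tier × years since joining distribution:
  Basic, 0–7 yr: 0.06 × 57 = 3.42
  Basic, 8+ yr: 0.45 × 36.2 = 16.29
  Standard, 0–7 yr: 0.09 × 26.4 = 2.376
  Standard, 8+ yr: 0.4 × 37.4 = 14.96
Post-stratified estimate = 37.046 → 37.0%.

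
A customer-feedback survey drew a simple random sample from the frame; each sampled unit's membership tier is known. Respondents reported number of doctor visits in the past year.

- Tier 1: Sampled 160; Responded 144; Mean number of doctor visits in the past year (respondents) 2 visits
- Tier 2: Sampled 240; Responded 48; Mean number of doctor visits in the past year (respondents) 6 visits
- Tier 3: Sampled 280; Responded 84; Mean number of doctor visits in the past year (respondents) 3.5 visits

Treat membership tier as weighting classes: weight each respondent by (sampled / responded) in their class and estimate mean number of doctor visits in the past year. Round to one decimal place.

Response rates by class: Tier 1 144/160 = 90%, Tier 2 48/240 = 20%, Tier 3 84/280 = 30%.
Weighting each respondent by the inverse class response rate inflates each class back to its sampled size, so the class weight is n_sampled:
  Tier 1: 160 × 2 = 320
  Tier 2: 240 × 6 = 1440
  Tier 3: 280 × 3.5 = 980
Adjusted estimate = 2740 / 680 = 4.02941 → 4.0.

4.0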